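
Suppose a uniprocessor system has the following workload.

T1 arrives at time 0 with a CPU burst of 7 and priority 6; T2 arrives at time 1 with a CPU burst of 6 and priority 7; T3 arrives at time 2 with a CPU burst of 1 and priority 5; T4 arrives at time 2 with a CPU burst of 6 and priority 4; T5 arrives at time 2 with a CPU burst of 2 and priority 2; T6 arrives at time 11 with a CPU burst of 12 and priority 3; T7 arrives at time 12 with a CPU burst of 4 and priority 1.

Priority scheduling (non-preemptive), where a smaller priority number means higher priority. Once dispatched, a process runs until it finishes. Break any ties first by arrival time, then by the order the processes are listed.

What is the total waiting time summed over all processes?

Gantt: | T1 0-7 | T5 7-9 | T4 9-15 | T7 15-19 | T6 19-31 | T3 31-32 | T2 32-38 |
Completion: T1=7  T2=38  T3=32  T4=15  T5=9  T6=31  T7=19
Turnaround (C−A): T1=7  T2=37  T3=30  T4=13  T5=7  T6=20  T7=7
Waiting = turnaround − burst: T1=0, T2=31, T3=29, T4=7, T5=5, T6=8, T7=3
Total waiting = 0 + 31 + 29 + 7 + 5 + 8 + 3 = 83

83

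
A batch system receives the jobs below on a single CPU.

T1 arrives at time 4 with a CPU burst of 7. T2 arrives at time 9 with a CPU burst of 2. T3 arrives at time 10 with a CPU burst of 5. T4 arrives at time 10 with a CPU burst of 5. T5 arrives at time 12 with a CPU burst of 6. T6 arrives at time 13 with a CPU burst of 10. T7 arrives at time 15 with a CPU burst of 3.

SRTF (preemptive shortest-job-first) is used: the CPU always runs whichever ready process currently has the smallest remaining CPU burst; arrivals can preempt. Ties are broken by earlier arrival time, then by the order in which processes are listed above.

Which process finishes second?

T2

Gantt: | idle 0-4 | T1 4-11 | T2 11-13 | T3 13-18 | T7 18-21 | T4 21-26 | T5 26-32 | T6 32-42 |
Completion: T1=11  T2=13  T3=18  T4=26  T5=32  T6=42  T7=21
Finish order: T1 → T2 → T3 → T7 → T4 → T5 → T6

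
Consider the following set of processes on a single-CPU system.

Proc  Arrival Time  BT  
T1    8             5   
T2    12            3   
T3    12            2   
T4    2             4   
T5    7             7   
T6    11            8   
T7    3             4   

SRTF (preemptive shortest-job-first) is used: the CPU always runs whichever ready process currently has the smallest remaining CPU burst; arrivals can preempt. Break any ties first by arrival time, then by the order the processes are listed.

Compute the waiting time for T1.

4

Timeline: | idle 0-2 | T4 2-6 | T7 6-10 | T1 10-12 | T3 12-14 | T1 14-17 | T2 17-20 | T5 20-27 | T6 27-35 |
Completion: T1=17  T2=20  T3=14  T4=6  T5=27  T6=35  T7=10
Waiting(T1) = turnaround − burst = 9 − 5 = 4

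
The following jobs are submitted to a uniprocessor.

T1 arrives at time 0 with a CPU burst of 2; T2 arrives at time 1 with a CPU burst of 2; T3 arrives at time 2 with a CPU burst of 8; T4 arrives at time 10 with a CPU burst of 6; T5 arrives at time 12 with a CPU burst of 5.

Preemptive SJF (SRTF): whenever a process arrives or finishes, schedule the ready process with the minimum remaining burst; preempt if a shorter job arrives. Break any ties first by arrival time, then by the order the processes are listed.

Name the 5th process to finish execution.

Gantt: | T1 0-2 | T2 2-4 | T3 4-12 | T5 12-17 | T4 17-23 |
Completion: T1=2  T2=4  T3=12  T4=23  T5=17
Finish order: T1 → T2 → T3 → T5 → T4

T4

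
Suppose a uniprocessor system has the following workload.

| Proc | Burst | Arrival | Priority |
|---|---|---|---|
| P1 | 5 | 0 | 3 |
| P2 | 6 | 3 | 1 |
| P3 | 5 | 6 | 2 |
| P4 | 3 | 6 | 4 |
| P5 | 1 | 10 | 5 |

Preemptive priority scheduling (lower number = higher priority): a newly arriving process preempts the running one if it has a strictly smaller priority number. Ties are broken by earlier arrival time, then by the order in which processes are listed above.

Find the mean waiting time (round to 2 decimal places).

6.60

Timeline: | P1 0-3 | P2 3-9 | P3 9-14 | P1 14-16 | P4 16-19 | P5 19-20 |
Completion: P1=16  P2=9  P3=14  P4=19  P5=20
Turnaround (C−A): P1=16  P2=6  P3=8  P4=13  P5=10
Waiting times: P1=11, P2=0, P3=3, P4=10, P5=9
Average waiting = (11+0+3+10+9) / 5 = 33/5 = 6.60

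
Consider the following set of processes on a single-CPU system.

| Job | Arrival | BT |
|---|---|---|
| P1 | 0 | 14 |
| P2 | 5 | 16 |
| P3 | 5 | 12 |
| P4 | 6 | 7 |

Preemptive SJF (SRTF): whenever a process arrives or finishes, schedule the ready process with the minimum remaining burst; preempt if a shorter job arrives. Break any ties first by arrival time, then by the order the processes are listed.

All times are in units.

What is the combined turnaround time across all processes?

Timeline: | P1 0-6 | P4 6-13 | P1 13-21 | P3 21-33 | P2 33-49 |
Completion: P1=21  P2=49  P3=33  P4=13
Turnaround = completion − arrival: P1=21, P2=44, P3=28, P4=7
Total turnaround = 21 + 44 + 28 + 7 = 100

100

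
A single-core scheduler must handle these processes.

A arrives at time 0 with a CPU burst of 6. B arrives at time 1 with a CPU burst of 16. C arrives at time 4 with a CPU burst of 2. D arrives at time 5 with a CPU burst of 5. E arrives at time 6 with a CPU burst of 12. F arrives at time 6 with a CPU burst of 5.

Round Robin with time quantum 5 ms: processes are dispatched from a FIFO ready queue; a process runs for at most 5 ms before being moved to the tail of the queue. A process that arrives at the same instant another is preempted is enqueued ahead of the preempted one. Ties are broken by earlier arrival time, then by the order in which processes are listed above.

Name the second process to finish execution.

Gantt: | A 0-5 | B 5-10 | C 10-12 | D 12-17 | A 17-18 | E 18-23 | F 23-28 | B 28-33 | E 33-38 | B 38-43 | E 43-45 | B 45-46 |
Completion: A=18  B=46  C=12  D=17  E=45  F=28
Turnaround (C−A): A=18  B=45  C=8  D=12  E=39  F=22
Finish order: C → D → A → F → E → B

D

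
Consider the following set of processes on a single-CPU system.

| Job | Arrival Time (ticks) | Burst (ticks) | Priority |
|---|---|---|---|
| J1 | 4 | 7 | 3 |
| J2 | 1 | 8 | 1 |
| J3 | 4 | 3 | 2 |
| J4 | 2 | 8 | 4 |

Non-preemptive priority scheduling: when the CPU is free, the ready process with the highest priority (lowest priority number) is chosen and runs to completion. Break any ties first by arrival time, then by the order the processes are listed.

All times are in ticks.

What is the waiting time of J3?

5

Gantt: | idle 0-1 | J2 1-9 | J3 9-12 | J1 12-19 | J4 19-27 |
Completion: J1=19  J2=9  J3=12  J4=27
Turnaround (C−A): J1=15  J2=8  J3=8  J4=25
Waiting(J3) = turnaround − burst = 8 − 3 = 5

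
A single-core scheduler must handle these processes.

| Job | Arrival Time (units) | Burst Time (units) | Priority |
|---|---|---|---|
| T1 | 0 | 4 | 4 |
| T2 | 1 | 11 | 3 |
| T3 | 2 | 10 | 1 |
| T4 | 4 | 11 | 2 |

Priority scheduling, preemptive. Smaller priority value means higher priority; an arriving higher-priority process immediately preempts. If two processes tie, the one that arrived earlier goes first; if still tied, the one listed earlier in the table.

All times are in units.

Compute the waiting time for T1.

Schedule: | T1 0-1 | T2 1-2 | T3 2-12 | T4 12-23 | T2 23-33 | T1 33-36 |
Completion: T1=36  T2=33  T3=12  T4=23
Turnaround (C−A): T1=36  T2=32  T3=10  T4=19
Waiting(T1) = turnaround − burst = 36 − 4 = 32

32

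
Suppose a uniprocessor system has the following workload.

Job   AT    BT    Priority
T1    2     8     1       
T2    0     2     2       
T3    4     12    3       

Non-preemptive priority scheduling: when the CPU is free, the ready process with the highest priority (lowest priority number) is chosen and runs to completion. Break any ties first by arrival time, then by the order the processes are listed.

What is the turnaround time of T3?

Timeline: | T2 0-2 | T1 2-10 | T3 10-22 |
Completion: T1=10  T2=2  T3=22
Turnaround (C−A): T1=8  T2=2  T3=18
Turnaround(T3) = completion − arrival = 22 − 4 = 18

18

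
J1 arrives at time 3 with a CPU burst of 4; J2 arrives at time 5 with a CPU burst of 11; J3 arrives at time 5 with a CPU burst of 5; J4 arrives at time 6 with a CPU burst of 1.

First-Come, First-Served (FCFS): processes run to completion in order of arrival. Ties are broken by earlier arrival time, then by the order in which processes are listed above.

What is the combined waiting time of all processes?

Gantt: | idle 0-3 | J1 3-7 | J2 7-18 | J3 18-23 | J4 23-24 |
Completion: J1=7  J2=18  J3=23  J4=24
Turnaround (C−A): J1=4  J2=13  J3=18  J4=18
Waiting = turnaround − burst: J1=0, J2=2, J3=13, J4=17
Total waiting = 0 + 2 + 13 + 17 = 32

32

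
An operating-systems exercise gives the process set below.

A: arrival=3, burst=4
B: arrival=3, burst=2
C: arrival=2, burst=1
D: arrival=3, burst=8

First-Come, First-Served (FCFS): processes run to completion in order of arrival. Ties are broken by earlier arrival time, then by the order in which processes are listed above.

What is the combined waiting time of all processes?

Schedule: | idle 0-2 | C 2-3 | A 3-7 | B 7-9 | D 9-17 |
Completion: A=7  B=9  C=3  D=17
Waiting = turnaround − burst: A=0, B=4, C=0, D=6
Total waiting = 0 + 4 + 0 + 6 = 10

10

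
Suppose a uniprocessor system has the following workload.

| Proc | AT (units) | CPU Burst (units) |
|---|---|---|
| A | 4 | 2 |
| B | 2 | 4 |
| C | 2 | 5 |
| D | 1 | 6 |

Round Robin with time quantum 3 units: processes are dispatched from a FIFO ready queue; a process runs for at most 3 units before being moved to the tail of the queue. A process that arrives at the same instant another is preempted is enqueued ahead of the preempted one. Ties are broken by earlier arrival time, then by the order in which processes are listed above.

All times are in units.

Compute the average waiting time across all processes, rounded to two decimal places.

8.75

Timeline: | idle 0-1 | D 1-4 | B 4-7 | C 7-10 | A 10-12 | D 12-15 | B 15-16 | C 16-18 |
Completion: A=12  B=16  C=18  D=15
Waiting times: A=6, B=10, C=11, D=8
Average waiting = (6+10+11+8) / 4 = 35/4 = 8.75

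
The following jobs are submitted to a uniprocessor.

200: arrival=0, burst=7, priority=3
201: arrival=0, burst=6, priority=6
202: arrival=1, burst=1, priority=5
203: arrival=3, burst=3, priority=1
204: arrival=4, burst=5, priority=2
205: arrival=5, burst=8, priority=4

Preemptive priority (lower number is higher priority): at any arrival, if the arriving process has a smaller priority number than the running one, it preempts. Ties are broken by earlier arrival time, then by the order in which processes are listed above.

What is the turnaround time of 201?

30

Gantt: | 200 0-3 | 203 3-6 | 204 6-11 | 200 11-15 | 205 15-23 | 202 23-24 | 201 24-30 |
Completion: 200=15  201=30  202=24  203=6  204=11  205=23
Turnaround(201) = completion − arrival = 30 − 0 = 30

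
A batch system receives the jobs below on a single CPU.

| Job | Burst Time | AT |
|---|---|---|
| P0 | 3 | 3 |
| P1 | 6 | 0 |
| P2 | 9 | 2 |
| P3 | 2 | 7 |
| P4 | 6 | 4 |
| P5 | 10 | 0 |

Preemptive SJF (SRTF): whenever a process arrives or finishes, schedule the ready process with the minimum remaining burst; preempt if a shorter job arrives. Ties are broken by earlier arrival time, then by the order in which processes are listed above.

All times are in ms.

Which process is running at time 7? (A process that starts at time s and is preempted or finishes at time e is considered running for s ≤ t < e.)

Timeline: | P1 0-6 | P0 6-9 | P3 9-11 | P4 11-17 | P2 17-26 | P5 26-36 |
Completion: P0=9  P1=6  P2=26  P3=11  P4=17  P5=36

P0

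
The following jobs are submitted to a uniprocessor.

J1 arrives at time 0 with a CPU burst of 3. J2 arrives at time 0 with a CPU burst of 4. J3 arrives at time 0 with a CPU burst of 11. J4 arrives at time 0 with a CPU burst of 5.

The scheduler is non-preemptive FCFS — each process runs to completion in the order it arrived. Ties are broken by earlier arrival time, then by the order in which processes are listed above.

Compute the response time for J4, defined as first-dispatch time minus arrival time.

Gantt: | J1 0-3 | J2 3-7 | J3 7-18 | J4 18-23 |
Completion: J1=3  J2=7  J3=18  J4=23
Turnaround (C−A): J1=3  J2=7  J3=18  J4=23
Response(J4) = first start − arrival = 18 − 0 = 18

18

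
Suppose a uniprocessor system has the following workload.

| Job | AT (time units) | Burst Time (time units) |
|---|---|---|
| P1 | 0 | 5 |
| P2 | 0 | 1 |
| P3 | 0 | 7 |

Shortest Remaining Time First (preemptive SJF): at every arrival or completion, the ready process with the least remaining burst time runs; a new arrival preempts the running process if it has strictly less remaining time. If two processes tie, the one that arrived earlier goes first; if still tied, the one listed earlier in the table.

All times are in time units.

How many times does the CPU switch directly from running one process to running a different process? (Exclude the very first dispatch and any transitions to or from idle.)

2

Gantt: | P2 0-1 | P1 1-6 | P3 6-13 |
Completion: P1=6  P2=1  P3=13
Turnaround (C−A): P1=6  P2=1  P3=13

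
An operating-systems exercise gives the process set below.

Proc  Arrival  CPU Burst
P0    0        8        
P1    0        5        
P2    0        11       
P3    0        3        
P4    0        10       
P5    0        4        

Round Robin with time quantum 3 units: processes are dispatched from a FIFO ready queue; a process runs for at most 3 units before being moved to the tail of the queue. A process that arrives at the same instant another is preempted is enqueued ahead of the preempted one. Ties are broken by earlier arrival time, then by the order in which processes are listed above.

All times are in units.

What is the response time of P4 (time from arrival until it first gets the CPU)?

12

Schedule: | P0 0-3 | P1 3-6 | P2 6-9 | P3 9-12 | P4 12-15 | P5 15-18 | P0 18-21 | P1 21-23 | P2 23-26 | P4 26-29 | P5 29-30 | P0 30-32 | P2 32-35 | P4 35-38 | P2 38-40 | P4 40-41 |
Completion: P0=32  P1=23  P2=40  P3=12  P4=41  P5=30
Response(P4) = first start − arrival = 12 − 0 = 12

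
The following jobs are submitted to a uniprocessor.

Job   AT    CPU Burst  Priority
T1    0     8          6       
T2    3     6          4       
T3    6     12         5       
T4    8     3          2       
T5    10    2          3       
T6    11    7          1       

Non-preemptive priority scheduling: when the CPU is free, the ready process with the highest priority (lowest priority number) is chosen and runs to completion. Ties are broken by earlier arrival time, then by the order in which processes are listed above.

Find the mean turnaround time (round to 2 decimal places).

Gantt: | T1 0-8 | T4 8-11 | T6 11-18 | T5 18-20 | T2 20-26 | T3 26-38 |
Completion: T1=8  T2=26  T3=38  T4=11  T5=20  T6=18
Turnaround times: T1=8, T2=23, T3=32, T4=3, T5=10, T6=7
Average turnaround = (8+23+32+3+10+7) / 6 = 83/6 = 13.83

13.83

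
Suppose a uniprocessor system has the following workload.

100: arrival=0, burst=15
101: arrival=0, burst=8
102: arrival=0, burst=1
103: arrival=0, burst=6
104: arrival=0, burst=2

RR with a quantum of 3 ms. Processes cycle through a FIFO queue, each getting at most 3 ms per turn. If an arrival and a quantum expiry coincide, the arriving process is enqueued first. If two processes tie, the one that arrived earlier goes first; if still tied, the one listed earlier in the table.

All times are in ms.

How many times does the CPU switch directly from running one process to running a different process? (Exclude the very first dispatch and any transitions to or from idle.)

10

Schedule: | 100 0-3 | 101 3-6 | 102 6-7 | 103 7-10 | 104 10-12 | 100 12-15 | 101 15-18 | 103 18-21 | 100 21-24 | 101 24-26 | 100 26-32 |
Completion: 100=32  101=26  102=7  103=21  104=12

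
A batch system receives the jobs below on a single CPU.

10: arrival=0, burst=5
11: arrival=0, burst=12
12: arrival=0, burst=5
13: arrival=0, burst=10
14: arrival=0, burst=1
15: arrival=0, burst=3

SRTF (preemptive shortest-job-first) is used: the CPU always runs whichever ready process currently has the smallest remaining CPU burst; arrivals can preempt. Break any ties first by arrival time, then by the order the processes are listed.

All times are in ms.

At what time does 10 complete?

Timeline: | 14 0-1 | 15 1-4 | 10 4-9 | 12 9-14 | 13 14-24 | 11 24-36 |
Completion: 10=9  11=36  12=14  13=24  14=1  15=4
Turnaround (C−A): 10=9  11=36  12=14  13=24  14=1  15=4

9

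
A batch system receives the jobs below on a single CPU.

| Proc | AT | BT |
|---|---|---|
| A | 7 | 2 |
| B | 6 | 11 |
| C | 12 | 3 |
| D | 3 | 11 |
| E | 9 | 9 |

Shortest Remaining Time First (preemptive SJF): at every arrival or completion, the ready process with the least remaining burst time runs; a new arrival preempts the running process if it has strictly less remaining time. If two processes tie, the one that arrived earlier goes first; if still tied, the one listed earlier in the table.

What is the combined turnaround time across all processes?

Gantt: | idle 0-3 | D 3-7 | A 7-9 | D 9-12 | C 12-15 | D 15-19 | E 19-28 | B 28-39 |
Completion: A=9  B=39  C=15  D=19  E=28
Turnaround = completion − arrival: A=2, B=33, C=3, D=16, E=19
Total turnaround = 2 + 33 + 3 + 16 + 19 = 73

73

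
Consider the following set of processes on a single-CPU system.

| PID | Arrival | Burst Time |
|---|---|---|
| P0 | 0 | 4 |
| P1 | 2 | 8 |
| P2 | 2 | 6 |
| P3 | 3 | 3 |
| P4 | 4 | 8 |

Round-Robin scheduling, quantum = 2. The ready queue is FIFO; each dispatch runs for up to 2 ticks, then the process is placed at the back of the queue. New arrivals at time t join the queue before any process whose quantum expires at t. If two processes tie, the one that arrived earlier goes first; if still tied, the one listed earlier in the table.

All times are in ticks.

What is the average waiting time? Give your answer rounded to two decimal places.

12.80

Gantt: | P0 0-2 | P1 2-4 | P2 4-6 | P0 6-8 | P3 8-10 | P4 10-12 | P1 12-14 | P2 14-16 | P3 16-17 | P4 17-19 | P1 19-21 | P2 21-23 | P4 23-25 | P1 25-27 | P4 27-29 |
Completion: P0=8  P1=27  P2=23  P3=17  P4=29
Waiting times: P0=4, P1=17, P2=15, P3=11, P4=17
Average waiting = (4+17+15+11+17) / 5 = 64/5 = 12.80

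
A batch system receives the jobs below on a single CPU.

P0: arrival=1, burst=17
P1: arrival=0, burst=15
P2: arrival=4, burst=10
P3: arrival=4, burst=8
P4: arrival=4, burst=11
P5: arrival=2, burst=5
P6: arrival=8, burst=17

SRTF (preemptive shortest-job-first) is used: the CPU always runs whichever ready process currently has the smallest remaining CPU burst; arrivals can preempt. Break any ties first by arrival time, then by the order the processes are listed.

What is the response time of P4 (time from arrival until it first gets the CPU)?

21

Timeline: | P1 0-2 | P5 2-7 | P3 7-15 | P2 15-25 | P4 25-36 | P1 36-49 | P0 49-66 | P6 66-83 |
Completion: P0=66  P1=49  P2=25  P3=15  P4=36  P5=7  P6=83
Response(P4) = first start − arrival = 25 − 4 = 21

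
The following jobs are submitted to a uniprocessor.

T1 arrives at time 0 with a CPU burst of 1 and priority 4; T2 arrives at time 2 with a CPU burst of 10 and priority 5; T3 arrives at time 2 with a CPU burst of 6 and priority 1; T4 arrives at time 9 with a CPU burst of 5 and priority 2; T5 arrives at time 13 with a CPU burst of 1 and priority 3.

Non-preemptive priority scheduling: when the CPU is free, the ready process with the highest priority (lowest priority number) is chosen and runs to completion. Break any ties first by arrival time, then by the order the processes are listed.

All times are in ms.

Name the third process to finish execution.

Timeline: | T1 0-1 | idle 1-2 | T3 2-8 | T2 8-18 | T4 18-23 | T5 23-24 |
Completion: T1=1  T2=18  T3=8  T4=23  T5=24
Turnaround (C−A): T1=1  T2=16  T3=6  T4=14  T5=11
Finish order: T1 → T3 → T2 → T4 → T5

T2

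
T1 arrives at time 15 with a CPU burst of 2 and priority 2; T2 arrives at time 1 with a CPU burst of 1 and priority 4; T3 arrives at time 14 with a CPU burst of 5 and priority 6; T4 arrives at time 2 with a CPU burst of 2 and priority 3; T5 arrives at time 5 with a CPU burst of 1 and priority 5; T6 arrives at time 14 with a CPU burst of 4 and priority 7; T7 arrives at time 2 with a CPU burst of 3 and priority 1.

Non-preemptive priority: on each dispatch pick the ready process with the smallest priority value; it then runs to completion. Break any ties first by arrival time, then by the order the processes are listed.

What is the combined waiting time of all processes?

16

Schedule: | idle 0-1 | T2 1-2 | T7 2-5 | T4 5-7 | T5 7-8 | idle 8-14 | T3 14-19 | T1 19-21 | T6 21-25 |
Completion: T1=21  T2=2  T3=19  T4=7  T5=8  T6=25  T7=5
Waiting = turnaround − burst: T1=4, T2=0, T3=0, T4=3, T5=2, T6=7, T7=0
Total waiting = 4 + 0 + 0 + 3 + 2 + 7 + 0 = 16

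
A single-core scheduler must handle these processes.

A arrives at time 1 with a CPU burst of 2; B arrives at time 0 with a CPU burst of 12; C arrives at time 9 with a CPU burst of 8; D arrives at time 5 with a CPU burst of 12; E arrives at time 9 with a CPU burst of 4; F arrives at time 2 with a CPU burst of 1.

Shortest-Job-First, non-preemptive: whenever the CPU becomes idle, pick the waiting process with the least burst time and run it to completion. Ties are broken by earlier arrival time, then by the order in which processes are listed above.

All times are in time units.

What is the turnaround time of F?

Timeline: | B 0-12 | F 12-13 | A 13-15 | E 15-19 | C 19-27 | D 27-39 |
Completion: A=15  B=12  C=27  D=39  E=19  F=13
Turnaround (C−A): A=14  B=12  C=18  D=34  E=10  F=11
Turnaround(F) = completion − arrival = 13 − 2 = 11

11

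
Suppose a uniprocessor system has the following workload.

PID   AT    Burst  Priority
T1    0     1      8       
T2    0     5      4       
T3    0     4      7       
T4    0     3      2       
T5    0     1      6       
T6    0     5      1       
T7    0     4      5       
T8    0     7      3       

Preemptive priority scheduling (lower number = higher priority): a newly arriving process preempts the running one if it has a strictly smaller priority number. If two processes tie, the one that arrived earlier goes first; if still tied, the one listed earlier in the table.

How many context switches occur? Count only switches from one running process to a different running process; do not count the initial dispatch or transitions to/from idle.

7

Gantt: | T6 0-5 | T4 5-8 | T8 8-15 | T2 15-20 | T7 20-24 | T5 24-25 | T3 25-29 | T1 29-30 |
Completion: T1=30  T2=20  T3=29  T4=8  T5=25  T6=5  T7=24  T8=15
Turnaround (C−A): T1=30  T2=20  T3=29  T4=8  T5=25  T6=5  T7=24  T8=15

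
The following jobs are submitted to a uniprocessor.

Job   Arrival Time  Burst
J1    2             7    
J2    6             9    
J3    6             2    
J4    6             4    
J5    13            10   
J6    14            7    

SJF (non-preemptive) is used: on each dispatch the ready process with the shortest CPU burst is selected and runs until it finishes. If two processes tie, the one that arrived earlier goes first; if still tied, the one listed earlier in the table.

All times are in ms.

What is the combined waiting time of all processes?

43

Timeline: | idle 0-2 | J1 2-9 | J3 9-11 | J4 11-15 | J6 15-22 | J2 22-31 | J5 31-41 |
Completion: J1=9  J2=31  J3=11  J4=15  J5=41  J6=22
Turnaround (C−A): J1=7  J2=25  J3=5  J4=9  J5=28  J6=8
Waiting = turnaround − burst: J1=0, J2=16, J3=3, J4=5, J5=18, J6=1
Total waiting = 0 + 16 + 3 + 5 + 18 + 1 = 43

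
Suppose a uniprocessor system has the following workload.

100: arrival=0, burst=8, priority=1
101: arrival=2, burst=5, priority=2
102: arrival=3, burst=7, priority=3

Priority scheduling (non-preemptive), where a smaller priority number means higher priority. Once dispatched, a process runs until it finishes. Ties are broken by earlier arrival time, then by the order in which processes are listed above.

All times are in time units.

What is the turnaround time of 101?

Gantt: | 100 0-8 | 101 8-13 | 102 13-20 |
Completion: 100=8  101=13  102=20
Turnaround(101) = completion − arrival = 13 − 2 = 11

11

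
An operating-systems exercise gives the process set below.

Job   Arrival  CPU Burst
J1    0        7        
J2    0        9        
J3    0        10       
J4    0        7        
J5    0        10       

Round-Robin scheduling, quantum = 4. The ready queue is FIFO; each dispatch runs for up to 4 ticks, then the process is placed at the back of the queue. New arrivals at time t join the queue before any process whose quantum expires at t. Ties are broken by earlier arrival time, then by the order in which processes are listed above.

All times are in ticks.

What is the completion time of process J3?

Timeline: | J1 0-4 | J2 4-8 | J3 8-12 | J4 12-16 | J5 16-20 | J1 20-23 | J2 23-27 | J3 27-31 | J4 31-34 | J5 34-38 | J2 38-39 | J3 39-41 | J5 41-43 |
Completion: J1=23  J2=39  J3=41  J4=34  J5=43

41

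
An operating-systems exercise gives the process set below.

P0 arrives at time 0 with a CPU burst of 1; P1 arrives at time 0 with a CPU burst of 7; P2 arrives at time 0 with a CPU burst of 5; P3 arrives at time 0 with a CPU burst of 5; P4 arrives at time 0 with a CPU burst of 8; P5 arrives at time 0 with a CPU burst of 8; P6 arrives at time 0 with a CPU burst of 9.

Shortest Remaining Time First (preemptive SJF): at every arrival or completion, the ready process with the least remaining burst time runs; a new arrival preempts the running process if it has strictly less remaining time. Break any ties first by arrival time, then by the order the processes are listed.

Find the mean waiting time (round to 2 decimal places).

13.71

Timeline: | P0 0-1 | P2 1-6 | P3 6-11 | P1 11-18 | P4 18-26 | P5 26-34 | P6 34-43 |
Completion: P0=1  P1=18  P2=6  P3=11  P4=26  P5=34  P6=43
Waiting times: P0=0, P1=11, P2=1, P3=6, P4=18, P5=26, P6=34
Average waiting = (0+11+1+6+18+26+34) / 7 = 96/7 = 13.71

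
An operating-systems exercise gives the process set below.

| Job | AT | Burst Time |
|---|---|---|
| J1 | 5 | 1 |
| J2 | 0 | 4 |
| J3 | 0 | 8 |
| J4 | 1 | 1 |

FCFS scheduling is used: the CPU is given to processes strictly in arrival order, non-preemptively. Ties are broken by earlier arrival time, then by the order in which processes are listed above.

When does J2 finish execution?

4

Schedule: | J2 0-4 | J3 4-12 | J4 12-13 | J1 13-14 |
Completion: J1=14  J2=4  J3=12  J4=13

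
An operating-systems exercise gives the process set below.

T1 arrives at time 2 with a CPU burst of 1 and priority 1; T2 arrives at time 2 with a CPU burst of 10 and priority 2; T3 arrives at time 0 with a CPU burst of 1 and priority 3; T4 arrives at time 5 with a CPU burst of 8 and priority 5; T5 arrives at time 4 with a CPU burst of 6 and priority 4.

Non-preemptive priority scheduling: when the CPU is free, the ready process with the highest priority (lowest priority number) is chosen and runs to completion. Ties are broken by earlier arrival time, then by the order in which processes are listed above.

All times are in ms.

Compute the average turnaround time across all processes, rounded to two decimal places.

Timeline: | T3 0-1 | idle 1-2 | T1 2-3 | T2 3-13 | T5 13-19 | T4 19-27 |
Completion: T1=3  T2=13  T3=1  T4=27  T5=19
Turnaround (C−A): T1=1  T2=11  T3=1  T4=22  T5=15
Turnaround times: T1=1, T2=11, T3=1, T4=22, T5=15
Average turnaround = (1+11+1+22+15) / 5 = 50/5 = 10.00

10.00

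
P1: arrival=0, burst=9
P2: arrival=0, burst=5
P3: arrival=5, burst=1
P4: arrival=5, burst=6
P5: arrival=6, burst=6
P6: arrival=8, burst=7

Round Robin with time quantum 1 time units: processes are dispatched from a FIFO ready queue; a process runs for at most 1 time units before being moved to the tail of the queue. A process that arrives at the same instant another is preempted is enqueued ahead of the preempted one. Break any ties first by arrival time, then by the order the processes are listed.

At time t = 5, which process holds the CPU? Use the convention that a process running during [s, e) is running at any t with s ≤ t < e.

P2

Timeline: | P1 0-1 | P2 1-2 | P1 2-3 | P2 3-4 | P1 4-5 | P2 5-6 | P3 6-7 | P4 7-8 | P1 8-9 | P5 9-10 | P2 10-11 | P6 11-12 | P4 12-13 | P1 13-14 | P5 14-15 | P2 15-16 | P6 16-17 | P4 17-18 | P1 18-19 | P5 19-20 | P6 20-21 | P4 21-22 | P1 22-23 | P5 23-24 | P6 24-25 | P4 25-26 | P1 26-27 | P5 27-28 | P6 28-29 | P4 29-30 | P1 30-31 | P5 31-32 | P6 32-34 |
Completion: P1=31  P2=16  P3=7  P4=30  P5=32  P6=34
Turnaround (C−A): P1=31  P2=16  P3=2  P4=25  P5=26  P6=26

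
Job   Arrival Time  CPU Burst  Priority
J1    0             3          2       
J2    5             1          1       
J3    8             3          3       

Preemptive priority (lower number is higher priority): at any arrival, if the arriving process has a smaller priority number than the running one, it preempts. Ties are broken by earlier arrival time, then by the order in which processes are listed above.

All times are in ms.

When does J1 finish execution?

3

Schedule: | J1 0-3 | idle 3-5 | J2 5-6 | idle 6-8 | J3 8-11 |
Completion: J1=3  J2=6  J3=11
Turnaround (C−A): J1=3  J2=1  J3=3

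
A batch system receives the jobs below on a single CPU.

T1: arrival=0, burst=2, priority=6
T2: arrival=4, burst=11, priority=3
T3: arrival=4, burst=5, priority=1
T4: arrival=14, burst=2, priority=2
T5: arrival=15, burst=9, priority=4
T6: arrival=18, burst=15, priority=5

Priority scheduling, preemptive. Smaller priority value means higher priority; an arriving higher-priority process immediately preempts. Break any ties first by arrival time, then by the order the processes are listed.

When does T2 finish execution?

22

Schedule: | T1 0-2 | idle 2-4 | T3 4-9 | T2 9-14 | T4 14-16 | T2 16-22 | T5 22-31 | T6 31-46 |
Completion: T1=2  T2=22  T3=9  T4=16  T5=31  T6=46
Turnaround (C−A): T1=2  T2=18  T3=5  T4=2  T5=16  T6=28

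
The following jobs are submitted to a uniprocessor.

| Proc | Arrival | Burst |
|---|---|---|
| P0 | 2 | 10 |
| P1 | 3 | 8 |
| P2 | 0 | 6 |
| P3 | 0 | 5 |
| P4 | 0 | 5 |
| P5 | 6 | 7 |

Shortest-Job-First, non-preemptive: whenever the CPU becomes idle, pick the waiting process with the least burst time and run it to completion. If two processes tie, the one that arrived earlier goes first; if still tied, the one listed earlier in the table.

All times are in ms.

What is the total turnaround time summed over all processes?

115

Timeline: | P3 0-5 | P4 5-10 | P2 10-16 | P5 16-23 | P1 23-31 | P0 31-41 |
Completion: P0=41  P1=31  P2=16  P3=5  P4=10  P5=23
Turnaround = completion − arrival: P0=39, P1=28, P2=16, P3=5, P4=10, P5=17
Total turnaround = 39 + 28 + 16 + 5 + 10 + 17 = 115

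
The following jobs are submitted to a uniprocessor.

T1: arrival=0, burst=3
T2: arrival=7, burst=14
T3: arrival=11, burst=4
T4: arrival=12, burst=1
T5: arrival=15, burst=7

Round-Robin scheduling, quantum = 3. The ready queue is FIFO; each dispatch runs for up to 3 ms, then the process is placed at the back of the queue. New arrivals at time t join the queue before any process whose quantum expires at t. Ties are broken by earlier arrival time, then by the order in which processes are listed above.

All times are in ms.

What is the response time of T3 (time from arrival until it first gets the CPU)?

Schedule: | T1 0-3 | idle 3-7 | T2 7-13 | T3 13-16 | T4 16-17 | T2 17-20 | T5 20-23 | T3 23-24 | T2 24-27 | T5 27-30 | T2 30-32 | T5 32-33 |
Completion: T1=3  T2=32  T3=24  T4=17  T5=33
Turnaround (C−A): T1=3  T2=25  T3=13  T4=5  T5=18
Response(T3) = first start − arrival = 13 − 11 = 2

2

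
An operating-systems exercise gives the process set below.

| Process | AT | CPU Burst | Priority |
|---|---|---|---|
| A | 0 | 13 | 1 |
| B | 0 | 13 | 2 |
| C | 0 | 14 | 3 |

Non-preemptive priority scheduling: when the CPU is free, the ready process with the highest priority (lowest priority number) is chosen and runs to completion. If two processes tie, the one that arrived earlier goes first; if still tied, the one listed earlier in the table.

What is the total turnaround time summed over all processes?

79

Timeline: | A 0-13 | B 13-26 | C 26-40 |
Completion: A=13  B=26  C=40
Turnaround = completion − arrival: A=13, B=26, C=40
Total turnaround = 13 + 26 + 40 = 79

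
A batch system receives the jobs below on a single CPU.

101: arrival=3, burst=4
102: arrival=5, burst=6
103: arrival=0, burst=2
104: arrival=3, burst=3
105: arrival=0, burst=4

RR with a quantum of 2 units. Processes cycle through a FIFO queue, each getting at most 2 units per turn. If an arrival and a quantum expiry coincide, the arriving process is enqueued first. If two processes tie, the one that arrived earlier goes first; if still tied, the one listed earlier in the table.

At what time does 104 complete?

15

Timeline: | 103 0-2 | 105 2-4 | 101 4-6 | 104 6-8 | 105 8-10 | 102 10-12 | 101 12-14 | 104 14-15 | 102 15-19 |
Completion: 101=14  102=19  103=2  104=15  105=10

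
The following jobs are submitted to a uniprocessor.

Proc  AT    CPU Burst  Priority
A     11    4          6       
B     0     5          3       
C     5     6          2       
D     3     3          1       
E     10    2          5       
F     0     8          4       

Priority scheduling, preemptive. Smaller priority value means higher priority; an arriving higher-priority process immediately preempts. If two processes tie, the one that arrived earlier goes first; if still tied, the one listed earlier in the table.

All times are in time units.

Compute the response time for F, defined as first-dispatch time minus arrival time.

14

Gantt: | B 0-3 | D 3-6 | C 6-12 | B 12-14 | F 14-22 | E 22-24 | A 24-28 |
Completion: A=28  B=14  C=12  D=6  E=24  F=22
Turnaround (C−A): A=17  B=14  C=7  D=3  E=14  F=22
Response(F) = first start − arrival = 14 − 0 = 14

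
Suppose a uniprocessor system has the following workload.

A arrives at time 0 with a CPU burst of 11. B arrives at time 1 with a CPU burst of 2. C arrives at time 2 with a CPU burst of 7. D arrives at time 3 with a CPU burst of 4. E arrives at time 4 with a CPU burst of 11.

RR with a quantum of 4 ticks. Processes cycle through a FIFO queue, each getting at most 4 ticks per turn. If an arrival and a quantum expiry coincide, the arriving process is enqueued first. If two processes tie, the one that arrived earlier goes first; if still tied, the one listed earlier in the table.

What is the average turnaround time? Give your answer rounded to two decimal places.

20.40

Timeline: | A 0-4 | B 4-6 | C 6-10 | D 10-14 | E 14-18 | A 18-22 | C 22-25 | E 25-29 | A 29-32 | E 32-35 |
Completion: A=32  B=6  C=25  D=14  E=35
Turnaround (C−A): A=32  B=5  C=23  D=11  E=31
Turnaround times: A=32, B=5, C=23, D=11, E=31
Average turnaround = (32+5+23+11+31) / 5 = 102/5 = 20.40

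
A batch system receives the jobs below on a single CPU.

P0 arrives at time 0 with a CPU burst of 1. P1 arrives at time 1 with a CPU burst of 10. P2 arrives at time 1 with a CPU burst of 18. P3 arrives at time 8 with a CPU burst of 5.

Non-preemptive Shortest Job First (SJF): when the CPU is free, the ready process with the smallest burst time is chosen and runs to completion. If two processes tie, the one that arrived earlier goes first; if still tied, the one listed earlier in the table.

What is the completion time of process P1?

11

Schedule: | P0 0-1 | P1 1-11 | P3 11-16 | P2 16-34 |
Completion: P0=1  P1=11  P2=34  P3=16
Turnaround (C−A): P0=1  P1=10  P2=33  P3=8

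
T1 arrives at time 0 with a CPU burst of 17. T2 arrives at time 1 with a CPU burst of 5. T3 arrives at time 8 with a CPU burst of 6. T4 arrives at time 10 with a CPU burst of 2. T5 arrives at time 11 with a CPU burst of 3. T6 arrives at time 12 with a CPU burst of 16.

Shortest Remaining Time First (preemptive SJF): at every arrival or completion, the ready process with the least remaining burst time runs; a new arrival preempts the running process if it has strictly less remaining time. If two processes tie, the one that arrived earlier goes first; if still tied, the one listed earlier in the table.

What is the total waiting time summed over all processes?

Gantt: | T1 0-1 | T2 1-6 | T1 6-8 | T3 8-10 | T4 10-12 | T5 12-15 | T3 15-19 | T1 19-33 | T6 33-49 |
Completion: T1=33  T2=6  T3=19  T4=12  T5=15  T6=49
Turnaround (C−A): T1=33  T2=5  T3=11  T4=2  T5=4  T6=37
Waiting = turnaround − burst: T1=16, T2=0, T3=5, T4=0, T5=1, T6=21
Total waiting = 16 + 0 + 5 + 0 + 1 + 21 = 43

43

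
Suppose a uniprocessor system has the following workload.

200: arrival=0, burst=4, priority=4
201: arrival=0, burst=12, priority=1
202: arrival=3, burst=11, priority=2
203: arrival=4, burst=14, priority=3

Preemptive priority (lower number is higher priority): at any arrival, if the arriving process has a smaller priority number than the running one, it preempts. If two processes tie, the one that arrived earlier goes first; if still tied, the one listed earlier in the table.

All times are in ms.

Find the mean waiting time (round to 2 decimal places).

Timeline: | 201 0-12 | 202 12-23 | 203 23-37 | 200 37-41 |
Completion: 200=41  201=12  202=23  203=37
Waiting times: 200=37, 201=0, 202=9, 203=19
Average waiting = (37+0+9+19) / 4 = 65/4 = 16.25

16.25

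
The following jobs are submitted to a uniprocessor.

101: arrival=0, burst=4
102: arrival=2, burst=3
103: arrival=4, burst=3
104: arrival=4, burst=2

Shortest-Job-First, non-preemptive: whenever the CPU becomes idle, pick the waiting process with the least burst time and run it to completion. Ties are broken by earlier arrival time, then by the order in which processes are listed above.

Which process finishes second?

Timeline: | 101 0-4 | 104 4-6 | 102 6-9 | 103 9-12 |
Completion: 101=4  102=9  103=12  104=6
Finish order: 101 → 104 → 102 → 103

104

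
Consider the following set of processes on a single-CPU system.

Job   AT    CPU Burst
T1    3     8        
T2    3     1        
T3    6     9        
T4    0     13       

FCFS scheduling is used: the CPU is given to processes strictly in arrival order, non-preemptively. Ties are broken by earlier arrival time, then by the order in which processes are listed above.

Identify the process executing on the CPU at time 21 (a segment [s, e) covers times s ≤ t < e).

T2

Timeline: | T4 0-13 | T1 13-21 | T2 21-22 | T3 22-31 |
Completion: T1=21  T2=22  T3=31  T4=13
Turnaround (C−A): T1=18  T2=19  T3=25  T4=13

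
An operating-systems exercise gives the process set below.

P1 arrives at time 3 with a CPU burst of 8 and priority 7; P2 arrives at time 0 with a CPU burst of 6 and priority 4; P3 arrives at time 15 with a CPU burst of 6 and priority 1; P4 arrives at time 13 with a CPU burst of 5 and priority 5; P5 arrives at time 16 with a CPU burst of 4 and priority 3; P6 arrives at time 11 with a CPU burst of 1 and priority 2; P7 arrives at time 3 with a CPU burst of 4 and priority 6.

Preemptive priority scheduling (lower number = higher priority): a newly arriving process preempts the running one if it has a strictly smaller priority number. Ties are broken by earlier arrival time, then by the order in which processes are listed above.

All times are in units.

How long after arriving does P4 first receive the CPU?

Timeline: | P2 0-6 | P7 6-10 | P1 10-11 | P6 11-12 | P1 12-13 | P4 13-15 | P3 15-21 | P5 21-25 | P4 25-28 | P1 28-34 |
Completion: P1=34  P2=6  P3=21  P4=28  P5=25  P6=12  P7=10
Response(P4) = first start − arrival = 13 − 13 = 0

0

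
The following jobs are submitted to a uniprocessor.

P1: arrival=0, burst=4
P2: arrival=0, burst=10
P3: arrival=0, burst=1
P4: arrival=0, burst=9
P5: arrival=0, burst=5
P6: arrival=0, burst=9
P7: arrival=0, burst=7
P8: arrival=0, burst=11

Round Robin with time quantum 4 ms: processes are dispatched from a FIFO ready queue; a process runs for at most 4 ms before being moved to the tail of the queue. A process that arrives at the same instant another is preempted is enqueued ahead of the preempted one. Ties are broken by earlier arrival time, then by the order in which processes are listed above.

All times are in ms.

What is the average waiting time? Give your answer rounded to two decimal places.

31.50

Schedule: | P1 0-4 | P2 4-8 | P3 8-9 | P4 9-13 | P5 13-17 | P6 17-21 | P7 21-25 | P8 25-29 | P2 29-33 | P4 33-37 | P5 37-38 | P6 38-42 | P7 42-45 | P8 45-49 | P2 49-51 | P4 51-52 | P6 52-53 | P8 53-56 |
Completion: P1=4  P2=51  P3=9  P4=52  P5=38  P6=53  P7=45  P8=56
Turnaround (C−A): P1=4  P2=51  P3=9  P4=52  P5=38  P6=53  P7=45  P8=56
Waiting times: P1=0, P2=41, P3=8, P4=43, P5=33, P6=44, P7=38, P8=45
Average waiting = (0+41+8+43+33+44+38+45) / 8 = 252/8 = 31.50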